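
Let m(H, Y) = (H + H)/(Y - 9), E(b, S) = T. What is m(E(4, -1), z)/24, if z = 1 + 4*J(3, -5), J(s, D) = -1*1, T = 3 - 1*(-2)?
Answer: -5/144 ≈ -0.034722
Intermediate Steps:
T = 5 (T = 3 + 2 = 5)
E(b, S) = 5
J(s, D) = -1
z = -3 (z = 1 + 4*(-1) = 1 - 4 = -3)
m(H, Y) = 2*H/(-9 + Y) (m(H, Y) = (2*H)/(-9 + Y) = 2*H/(-9 + Y))
m(E(4, -1), z)/24 = (2*5/(-9 - 3))/24 = (2*5/(-12))*(1/24) = (2*5*(-1/12))*(1/24) = -5/6*1/24 = -5/144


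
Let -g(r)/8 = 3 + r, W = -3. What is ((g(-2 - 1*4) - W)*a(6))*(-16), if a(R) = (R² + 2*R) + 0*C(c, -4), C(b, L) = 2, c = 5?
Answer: -20736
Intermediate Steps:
g(r) = -24 - 8*r (g(r) = -8*(3 + r) = -24 - 8*r)
a(R) = R² + 2*R (a(R) = (R² + 2*R) + 0*2 = (R² + 2*R) + 0 = R² + 2*R)
((g(-2 - 1*4) - W)*a(6))*(-16) = (((-24 - 8*(-2 - 1*4)) - 1*(-3))*(6*(2 + 6)))*(-16) = (((-24 - 8*(-2 - 4)) + 3)*(6*8))*(-16) = (((-24 - 8*(-6)) + 3)*48)*(-16) = (((-24 + 48) + 3)*48)*(-16) = ((24 + 3)*48)*(-16) = (27*48)*(-16) = 1296*(-16) = -20736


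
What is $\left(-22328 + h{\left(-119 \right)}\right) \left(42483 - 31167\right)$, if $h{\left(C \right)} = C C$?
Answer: $-92417772$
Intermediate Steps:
$h{\left(C \right)} = C^{2}$
$\left(-22328 + h{\left(-119 \right)}\right) \left(42483 - 31167\right) = \left(-22328 + \left(-119\right)^{2}\right) \left(42483 - 31167\right) = \left(-22328 + 14161\right) 11316 = \left(-8167\right) 11316 = -92417772$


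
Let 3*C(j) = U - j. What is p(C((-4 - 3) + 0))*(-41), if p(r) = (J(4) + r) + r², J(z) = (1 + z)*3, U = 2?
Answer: -1107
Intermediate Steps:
J(z) = 3 + 3*z
C(j) = ⅔ - j/3 (C(j) = (2 - j)/3 = ⅔ - j/3)
p(r) = 15 + r + r² (p(r) = ((3 + 3*4) + r) + r² = ((3 + 12) + r) + r² = (15 + r) + r² = 15 + r + r²)
p(C((-4 - 3) + 0))*(-41) = (15 + (⅔ - ((-4 - 3) + 0)/3) + (⅔ - ((-4 - 3) + 0)/3)²)*(-41) = (15 + (⅔ - (-7 + 0)/3) + (⅔ - (-7 + 0)/3)²)*(-41) = (15 + (⅔ - ⅓*(-7)) + (⅔ - ⅓*(-7))²)*(-41) = (15 + (⅔ + 7/3) + (⅔ + 7/3)²)*(-41) = (15 + 3 + 3²)*(-41) = (15 + 3 + 9)*(-41) = 27*(-41) = -1107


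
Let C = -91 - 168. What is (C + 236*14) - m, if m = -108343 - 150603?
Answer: 261991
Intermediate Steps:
C = -259
m = -258946
(C + 236*14) - m = (-259 + 236*14) - 1*(-258946) = (-259 + 3304) + 258946 = 3045 + 258946 = 261991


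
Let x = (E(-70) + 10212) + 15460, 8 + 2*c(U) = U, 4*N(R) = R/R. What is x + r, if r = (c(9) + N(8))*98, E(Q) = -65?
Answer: 51361/2 ≈ 25681.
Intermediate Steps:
N(R) = ¼ (N(R) = (R/R)/4 = (¼)*1 = ¼)
c(U) = -4 + U/2
r = 147/2 (r = ((-4 + (½)*9) + ¼)*98 = ((-4 + 9/2) + ¼)*98 = (½ + ¼)*98 = (¾)*98 = 147/2 ≈ 73.500)
x = 25607 (x = (-65 + 10212) + 15460 = 10147 + 15460 = 25607)
x + r = 25607 + 147/2 = 51361/2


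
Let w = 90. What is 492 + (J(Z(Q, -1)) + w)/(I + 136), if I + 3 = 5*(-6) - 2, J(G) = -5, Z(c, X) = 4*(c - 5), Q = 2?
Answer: 49777/101 ≈ 492.84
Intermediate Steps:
Z(c, X) = -20 + 4*c (Z(c, X) = 4*(-5 + c) = -20 + 4*c)
I = -35 (I = -3 + (5*(-6) - 2) = -3 + (-30 - 2) = -3 - 32 = -35)
492 + (J(Z(Q, -1)) + w)/(I + 136) = 492 + (-5 + 90)/(-35 + 136) = 492 + 85/101 = 49777/101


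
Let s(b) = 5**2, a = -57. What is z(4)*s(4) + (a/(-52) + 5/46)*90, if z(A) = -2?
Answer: 34945/598 ≈ 58.436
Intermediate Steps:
s(b) = 25
z(4)*s(4) + (a/(-52) + 5/46)*90 = -2*25 + (-57/(-52) + 5/46)*90 = -50 + (-57*(-1/52) + 5*(1/46))*90 = -50 + (57/52 + 5/46)*90 = -50 + (1441/1196)*90 = -50 + 64845/598 = 34945/598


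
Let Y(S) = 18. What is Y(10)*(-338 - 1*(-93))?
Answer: -4410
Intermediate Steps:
Y(10)*(-338 - 1*(-93)) = 18*(-338 - 1*(-93)) = 18*(-338 + 93) = 18*(-245) = -4410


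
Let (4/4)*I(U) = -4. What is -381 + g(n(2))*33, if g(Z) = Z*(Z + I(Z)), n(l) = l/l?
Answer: -480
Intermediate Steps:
I(U) = -4
n(l) = 1
g(Z) = Z*(-4 + Z) (g(Z) = Z*(Z - 4) = Z*(-4 + Z))
-381 + g(n(2))*33 = -381 + (1*(-4 + 1))*33 = -381 + (1*(-3))*33 = -381 - 3*33 = -381 - 99 = -480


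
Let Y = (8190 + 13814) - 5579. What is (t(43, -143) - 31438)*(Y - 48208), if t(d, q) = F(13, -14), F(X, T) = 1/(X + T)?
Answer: 999225737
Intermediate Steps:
F(X, T) = 1/(T + X)
t(d, q) = -1 (t(d, q) = 1/(-14 + 13) = 1/(-1) = -1)
Y = 16425 (Y = 22004 - 5579 = 16425)
(t(43, -143) - 31438)*(Y - 48208) = (-1 - 31438)*(16425 - 48208) = -31439*(-31783) = 999225737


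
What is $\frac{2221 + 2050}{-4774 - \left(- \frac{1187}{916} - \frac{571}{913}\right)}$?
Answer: $- \frac{3571871468}{3990927625} \approx -0.895$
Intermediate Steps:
$\frac{2221 + 2050}{-4774 - \left(- \frac{1187}{916} - \frac{571}{913}\right)} = \frac{4271}{-4774 - - \frac{1606767}{836308}} = \frac{4271}{-4774 + \left(\frac{571}{913} + \frac{1187}{916}\right)} = \frac{4271}{-4774 + \frac{1606767}{836308}} = \frac{4271}{- \frac{3990927625}{836308}} = 4271 \left(- \frac{836308}{3990927625}\right) = - \frac{3571871468}{3990927625}$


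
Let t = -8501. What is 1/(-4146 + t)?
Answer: -1/12647 ≈ -7.9070e-5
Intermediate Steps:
1/(-4146 + t) = 1/(-4146 - 8501) = 1/(-12647) = -1/12647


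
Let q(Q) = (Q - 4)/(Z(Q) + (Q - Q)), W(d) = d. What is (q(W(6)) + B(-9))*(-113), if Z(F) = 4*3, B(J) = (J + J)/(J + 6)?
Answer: -4181/6 ≈ -696.83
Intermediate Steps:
B(J) = 2*J/(6 + J) (B(J) = (2*J)/(6 + J) = 2*J/(6 + J))
Z(F) = 12
q(Q) = -⅓ + Q/12 (q(Q) = (Q - 4)/(12 + (Q - Q)) = (-4 + Q)/(12 + 0) = (-4 + Q)/12 = (-4 + Q)*(1/12) = -⅓ + Q/12)
(q(W(6)) + B(-9))*(-113) = ((-⅓ + (1/12)*6) + 2*(-9)/(6 - 9))*(-113) = ((-⅓ + ½) + 2*(-9)/(-3))*(-113) = (⅙ + 2*(-9)*(-⅓))*(-113) = (⅙ + 6)*(-113) = (37/6)*(-113) = -4181/6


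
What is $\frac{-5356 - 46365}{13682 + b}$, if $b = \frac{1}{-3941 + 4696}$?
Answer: $- \frac{39049355}{10329911} \approx -3.7802$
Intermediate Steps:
$b = \frac{1}{755} \approx 0.0013245$
$\frac{-5356 - 46365}{13682 + b} = \frac{-5356 - 46365}{13682 + \frac{1}{755}} = - \frac{51721}{\frac{10329911}{755}} = \left(-51721\right) \frac{755}{10329911} = - \frac{39049355}{10329911}$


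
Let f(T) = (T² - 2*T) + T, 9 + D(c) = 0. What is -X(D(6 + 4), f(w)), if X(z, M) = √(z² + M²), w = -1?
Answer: -√85 ≈ -9.2195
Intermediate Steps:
D(c) = -9 (D(c) = -9 + 0 = -9)
f(T) = T² - T
X(z, M) = √(M² + z²)
-X(D(6 + 4), f(w)) = -√((-(-1 - 1))² + (-9)²) = -√((-1*(-2))² + 81) = -√(2² + 81) = -√(4 + 81) = -√85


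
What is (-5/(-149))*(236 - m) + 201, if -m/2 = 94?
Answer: 32069/149 ≈ 215.23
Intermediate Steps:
m = -188 (m = -2*94 = -188)
(-5/(-149))*(236 - m) + 201 = (-5/(-149))*(236 - 1*(-188)) + 201 = (-1/149*(-5))*(236 + 188) + 201 = (5/149)*424 + 201 = 2120/149 + 201 = 32069/149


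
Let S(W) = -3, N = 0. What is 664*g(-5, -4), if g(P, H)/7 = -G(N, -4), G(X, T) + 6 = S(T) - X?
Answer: 41832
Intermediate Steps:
G(X, T) = -9 - X (G(X, T) = -6 + (-3 - X) = -9 - X)
g(P, H) = 63 (g(P, H) = 7*(-(-9 - 1*0)) = 7*(-(-9 + 0)) = 7*(-1*(-9)) = 7*9 = 63)
664*g(-5, -4) = 664*63 = 41832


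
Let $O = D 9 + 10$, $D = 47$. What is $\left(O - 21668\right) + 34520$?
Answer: $13285$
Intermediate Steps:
$O = 433$ ($O = 47 \cdot 9 + 10 = 423 + 10 = 433$)
$\left(O - 21668\right) + 34520 = \left(433 - 21668\right) + 34520 = -21235 + 34520 = 13285$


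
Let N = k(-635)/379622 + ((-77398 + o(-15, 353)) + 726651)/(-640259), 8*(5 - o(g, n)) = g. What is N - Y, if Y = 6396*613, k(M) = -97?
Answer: -3811852595793466777/972225608392 ≈ -3.9207e+6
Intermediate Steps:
o(g, n) = 5 - g/8
N = -986141749561/972225608392 (N = -97/379622 + ((-77398 + (5 - 1/8*(-15))) + 726651)/(-640259) = -97*1/379622 + ((-77398 + (5 + 15/8)) + 726651)*(-1/640259) = -97/379622 + ((-77398 + 55/8) + 726651)*(-1/640259) = -97/379622 + (-619129/8 + 726651)*(-1/640259) = -97/379622 + (5194079/8)*(-1/640259) = -97/379622 - 5194079/5122072 = -986141749561/972225608392 ≈ -1.0143)
Y = 3920748
N - Y = -986141749561/972225608392 - 1*3920748 = -986141749561/972225608392 - 3920748 = -3811852595793466777/972225608392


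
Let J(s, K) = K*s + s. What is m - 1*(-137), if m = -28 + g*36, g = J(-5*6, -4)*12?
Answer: 38989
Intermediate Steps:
J(s, K) = s + K*s
g = 1080 (g = ((-5*6)*(1 - 4))*12 = -30*(-3)*12 = 90*12 = 1080)
m = 38852 (m = -28 + 1080*36 = -28 + 38880 = 38852)
m - 1*(-137) = 38852 - 1*(-137) = 38852 + 137 = 38989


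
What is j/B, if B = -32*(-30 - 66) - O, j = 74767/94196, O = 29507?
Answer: -74767/2490071260 ≈ -3.0026e-5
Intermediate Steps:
j = 74767/94196 (j = 74767*(1/94196) = 74767/94196 ≈ 0.79374)
B = -26435 (B = -32*(-30 - 66) - 1*29507 = -32*(-96) - 29507 = 3072 - 29507 = -26435)
j/B = (74767/94196)/(-26435) = (74767/94196)*(-1/26435) = -74767/2490071260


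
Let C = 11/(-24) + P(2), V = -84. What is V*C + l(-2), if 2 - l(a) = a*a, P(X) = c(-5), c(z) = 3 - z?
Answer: -1271/2 ≈ -635.50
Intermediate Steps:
P(X) = 8 (P(X) = 3 - 1*(-5) = 3 + 5 = 8)
l(a) = 2 - a² (l(a) = 2 - a*a = 2 - a²)
C = 181/24 (C = 11/(-24) + 8 = 11*(-1/24) + 8 = -11/24 + 8 = 181/24 ≈ 7.5417)
V*C + l(-2) = -84*181/24 + (2 - 1*(-2)²) = -1267/2 + (2 - 1*4) = -1267/2 + (2 - 4) = -1267/2 - 2 = -1271/2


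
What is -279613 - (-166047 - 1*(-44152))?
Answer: -157718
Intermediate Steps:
-279613 - (-166047 - 1*(-44152)) = -279613 - (-166047 + 44152) = -279613 - 1*(-121895) = -279613 + 121895 = -157718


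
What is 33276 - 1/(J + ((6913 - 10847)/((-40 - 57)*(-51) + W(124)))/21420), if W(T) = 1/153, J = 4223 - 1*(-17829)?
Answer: 5554091281180364/166909823559 ≈ 33276.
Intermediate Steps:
J = 22052 (J = 4223 + 17829 = 22052)
W(T) = 1/153
33276 - 1/(J + ((6913 - 10847)/((-40 - 57)*(-51) + W(124)))/21420) = 33276 - 1/(22052 + ((6913 - 10847)/((-40 - 57)*(-51) + 1/153))/21420) = 33276 - 1/(22052 - 3934/(-97*(-51) + 1/153)*(1/21420)) = 33276 - 1/(22052 - 3934/(4947 + 1/153)*(1/21420)) = 33276 - 1/(22052 - 3934/756892/153*(1/21420)) = 33276 - 1/(22052 - 3934*153/756892*(1/21420)) = 33276 - 1/(22052 - 300951/378446*1/21420) = 33276 - 1/(22052 - 281/7568920) = 33276 - 1/166909823559/7568920 = 33276 - 1*7568920/166909823559 = 33276 - 7568920/166909823559 = 5554091281180364/166909823559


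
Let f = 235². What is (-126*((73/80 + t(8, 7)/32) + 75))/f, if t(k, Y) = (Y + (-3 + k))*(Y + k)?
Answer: -410949/2209000 ≈ -0.18603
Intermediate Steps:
f = 55225
t(k, Y) = (Y + k)*(-3 + Y + k) (t(k, Y) = (-3 + Y + k)*(Y + k) = (Y + k)*(-3 + Y + k))
(-126*((73/80 + t(8, 7)/32) + 75))/f = -126*((73/80 + (7² + 8² - 3*7 - 3*8 + 2*7*8)/32) + 75)/55225 = -126*((73*(1/80) + (49 + 64 - 21 - 24 + 112)*(1/32)) + 75)*(1/55225) = -126*((73/80 + 180*(1/32)) + 75)*(1/55225) = -126*((73/80 + 45/8) + 75)*(1/55225) = -126*(523/80 + 75)*(1/55225) = -126*6523/80*(1/55225) = -410949/40*1/55225 = -410949/2209000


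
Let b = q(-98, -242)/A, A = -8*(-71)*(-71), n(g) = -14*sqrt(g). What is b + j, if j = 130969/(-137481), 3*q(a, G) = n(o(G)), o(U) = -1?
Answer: -130969/137481 + 7*I/60492 ≈ -0.95263 + 0.00011572*I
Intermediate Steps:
A = -40328 (A = 568*(-71) = -40328)
q(a, G) = -14*I/3 (q(a, G) = (-14*I)/3 = -14*I/3)
j = -130969/137481 (j = 130969*(-1/137481) = -130969/137481 ≈ -0.95263)
b = 7*I/60492 (b = -14*I/3/(-40328) = -14*I/3*(-1/40328) = 7*I/60492 ≈ 0.00011572*I)
b + j = 7*I/60492 - 130969/137481 = -130969/137481 + 7*I/60492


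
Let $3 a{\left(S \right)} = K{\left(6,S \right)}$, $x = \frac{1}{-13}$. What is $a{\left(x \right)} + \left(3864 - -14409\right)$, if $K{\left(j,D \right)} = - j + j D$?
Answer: $\frac{237521}{13} \approx 18271.0$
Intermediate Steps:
$x = - \frac{1}{13} \approx -0.076923$
$K{\left(j,D \right)} = - j + D j$
$a{\left(S \right)} = -2 + 2 S$ ($a{\left(S \right)} = \frac{6 \left(-1 + S\right)}{3} = \frac{-6 + 6 S}{3} = -2 + 2 S$)
$a{\left(x \right)} + \left(3864 - -14409\right) = \left(-2 + 2 \left(- \frac{1}{13}\right)\right) + \left(3864 - -14409\right) = \left(-2 - \frac{2}{13}\right) + \left(3864 + 14409\right) = - \frac{28}{13} + 18273 = \frac{237521}{13}$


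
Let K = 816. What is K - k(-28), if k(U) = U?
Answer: 844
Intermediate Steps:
K - k(-28) = 816 - 1*(-28) = 816 + 28 = 844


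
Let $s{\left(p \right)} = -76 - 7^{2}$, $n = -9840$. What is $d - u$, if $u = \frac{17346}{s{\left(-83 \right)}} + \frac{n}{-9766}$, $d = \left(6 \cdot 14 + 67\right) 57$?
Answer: $\frac{5337583143}{610375} \approx 8744.8$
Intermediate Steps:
$s{\left(p \right)} = -125$ ($s{\left(p \right)} = -76 - 49 = -125$)
$d = 8607$ ($d = \left(84 + 67\right) 57 = 151 \cdot 57 = 8607$)
$u = - \frac{84085518}{610375}$ ($u = \frac{17346}{-125} - \frac{9840}{-9766} = 17346 \left(- \frac{1}{125}\right) - - \frac{4920}{4883} = - \frac{17346}{125} + \frac{4920}{4883} = - \frac{84085518}{610375} \approx -137.76$)
$d - u = 8607 - - \frac{84085518}{610375} = 8607 + \frac{84085518}{610375} = \frac{5337583143}{610375}$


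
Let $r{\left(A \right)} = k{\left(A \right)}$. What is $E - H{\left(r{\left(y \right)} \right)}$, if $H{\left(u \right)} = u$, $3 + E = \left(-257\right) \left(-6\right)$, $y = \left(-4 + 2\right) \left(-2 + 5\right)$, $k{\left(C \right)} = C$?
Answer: $1545$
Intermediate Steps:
$y = -6$ ($y = \left(-2\right) 3 = -6$)
$r{\left(A \right)} = A$
$E = 1539$ ($E = -3 - -1542 = -3 + 1542 = 1539$)
$E - H{\left(r{\left(y \right)} \right)} = 1539 - -6 = 1539 + 6 = 1545$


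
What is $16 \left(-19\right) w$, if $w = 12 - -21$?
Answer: $-10032$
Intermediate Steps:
$w = 33$ ($w = 12 + 21 = 33$)
$16 \left(-19\right) w = 16 \left(-19\right) 33 = \left(-304\right) 33 = -10032$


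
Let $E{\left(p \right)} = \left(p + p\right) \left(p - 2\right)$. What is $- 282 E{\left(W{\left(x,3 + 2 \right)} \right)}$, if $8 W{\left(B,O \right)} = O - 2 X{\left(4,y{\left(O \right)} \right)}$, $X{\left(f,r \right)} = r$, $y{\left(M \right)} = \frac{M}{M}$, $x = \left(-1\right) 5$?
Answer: $\frac{5499}{16} \approx 343.69$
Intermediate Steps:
$x = -5$
$y{\left(M \right)} = 1$
$W{\left(B,O \right)} = - \frac{1}{4} + \frac{O}{8}$ ($W{\left(B,O \right)} = \frac{O - 2}{8} = \frac{-2 + O}{8} = - \frac{1}{4} + \frac{O}{8}$)
$E{\left(p \right)} = 2 p \left(-2 + p\right)$
$- 282 E{\left(W{\left(x,3 + 2 \right)} \right)} = - 282 \cdot 2 \left(- \frac{1}{4} + \frac{3 + 2}{8}\right) \left(-2 - \left(\frac{1}{4} - \frac{3 + 2}{8}\right)\right) = - 282 \cdot 2 \left(- \frac{1}{4} + \frac{1}{8} \cdot 5\right) \left(-2 + \left(- \frac{1}{4} + \frac{1}{8} \cdot 5\right)\right) = - 282 \cdot 2 \left(- \frac{1}{4} + \frac{5}{8}\right) \left(-2 + \left(- \frac{1}{4} + \frac{5}{8}\right)\right) = - 282 \cdot 2 \cdot \frac{3}{8} \left(-2 + \frac{3}{8}\right) = - 282 \cdot 2 \cdot \frac{3}{8} \left(- \frac{13}{8}\right) = \left(-282\right) \left(- \frac{39}{32}\right) = \frac{5499}{16}$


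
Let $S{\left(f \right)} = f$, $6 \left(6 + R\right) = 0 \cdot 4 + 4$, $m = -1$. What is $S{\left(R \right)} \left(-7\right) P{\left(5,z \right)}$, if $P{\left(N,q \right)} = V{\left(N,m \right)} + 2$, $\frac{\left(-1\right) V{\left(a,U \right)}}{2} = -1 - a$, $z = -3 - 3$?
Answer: $\frac{1568}{3} \approx 522.67$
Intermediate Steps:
$z = -6$
$V{\left(a,U \right)} = 2 + 2 a$ ($V{\left(a,U \right)} = - 2 \left(-1 - a\right) = 2 + 2 a$)
$R = - \frac{16}{3}$ ($R = -6 + \frac{0 \cdot 4 + 4}{6} = -6 + \frac{0 + 4}{6} = -6 + \frac{1}{6} \cdot 4 = -6 + \frac{2}{3} = - \frac{16}{3} \approx -5.3333$)
$P{\left(N,q \right)} = 4 + 2 N$ ($P{\left(N,q \right)} = \left(2 + 2 N\right) + 2 = 4 + 2 N$)
$S{\left(R \right)} \left(-7\right) P{\left(5,z \right)} = \left(- \frac{16}{3}\right) \left(-7\right) \left(4 + 2 \cdot 5\right) = \frac{112 \left(4 + 10\right)}{3} = \frac{112}{3} \cdot 14 = \frac{1568}{3}$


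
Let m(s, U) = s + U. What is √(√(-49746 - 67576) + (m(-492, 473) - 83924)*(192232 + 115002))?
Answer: √(-25790143662 + I*√117322) ≈ 0.e-3 + 1.6059e+5*I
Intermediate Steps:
m(s, U) = U + s
√(√(-49746 - 67576) + (m(-492, 473) - 83924)*(192232 + 115002)) = √(√(-49746 - 67576) + ((473 - 492) - 83924)*(192232 + 115002)) = √(√(-117322) + (-19 - 83924)*307234) = √(I*√117322 - 83943*307234) = √(I*√117322 - 25790143662) = √(-25790143662 + I*√117322)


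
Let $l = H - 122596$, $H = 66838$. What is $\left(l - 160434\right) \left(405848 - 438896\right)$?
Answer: $7144713216$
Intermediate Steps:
$l = -55758$ ($l = 66838 - 122596 = -55758$)
$\left(l - 160434\right) \left(405848 - 438896\right) = \left(-55758 - 160434\right) \left(405848 - 438896\right) = \left(-216192\right) \left(-33048\right) = 7144713216$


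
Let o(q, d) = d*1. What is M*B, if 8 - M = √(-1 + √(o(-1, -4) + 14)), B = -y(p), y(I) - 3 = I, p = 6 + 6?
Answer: -120 + 15*√(-1 + √10) ≈ -97.943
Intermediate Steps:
o(q, d) = d
p = 12
y(I) = 3 + I
B = -15 (B = -(3 + 12) = -1*15 = -15)
M = 8 - √(-1 + √10) (M = 8 - √(-1 + √(-4 + 14)) = 8 - √(-1 + √10) ≈ 6.5295)
M*B = (8 - √(-1 + √10))*(-15) = -120 + 15*√(-1 + √10)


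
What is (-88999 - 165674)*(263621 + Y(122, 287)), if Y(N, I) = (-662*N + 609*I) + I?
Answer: -91154342871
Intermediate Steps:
Y(N, I) = -662*N + 610*I
(-88999 - 165674)*(263621 + Y(122, 287)) = (-88999 - 165674)*(263621 + (-662*122 + 610*287)) = -254673*(263621 + (-80764 + 175070)) = -254673*(263621 + 94306) = -254673*357927 = -91154342871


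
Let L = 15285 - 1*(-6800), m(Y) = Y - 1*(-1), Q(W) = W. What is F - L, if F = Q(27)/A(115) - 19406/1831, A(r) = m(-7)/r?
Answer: -82809167/3662 ≈ -22613.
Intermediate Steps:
m(Y) = 1 + Y (m(Y) = Y + 1 = 1 + Y)
A(r) = -6/r (A(r) = (1 - 7)/r = -6/r)
L = 22085 (L = 15285 + 6800 = 22085)
F = -1933897/3662 (F = 27/((-6/115)) - 19406/1831 = 27/((-6*1/115)) - 19406*1/1831 = 27/(-6/115) - 19406/1831 = 27*(-115/6) - 19406/1831 = -1035/2 - 19406/1831 = -1933897/3662 ≈ -528.10)
F - L = -1933897/3662 - 1*22085 = -1933897/3662 - 22085 = -82809167/3662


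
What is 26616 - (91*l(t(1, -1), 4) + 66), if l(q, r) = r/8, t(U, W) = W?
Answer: 53009/2 ≈ 26505.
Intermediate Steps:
l(q, r) = r/8 (l(q, r) = r*(⅛) = r/8)
26616 - (91*l(t(1, -1), 4) + 66) = 26616 - (91*((⅛)*4) + 66) = 26616 - (91*(½) + 66) = 26616 - (91/2 + 66) = 26616 - 1*223/2 = 26616 - 223/2 = 53009/2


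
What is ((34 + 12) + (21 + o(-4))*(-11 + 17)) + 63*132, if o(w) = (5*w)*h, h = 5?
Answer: 7888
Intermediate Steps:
o(w) = 25*w (o(w) = (5*w)*5 = 25*w)
((34 + 12) + (21 + o(-4))*(-11 + 17)) + 63*132 = ((34 + 12) + (21 + 25*(-4))*(-11 + 17)) + 63*132 = (46 + (21 - 100)*6) + 8316 = (46 - 79*6) + 8316 = (46 - 474) + 8316 = -428 + 8316 = 7888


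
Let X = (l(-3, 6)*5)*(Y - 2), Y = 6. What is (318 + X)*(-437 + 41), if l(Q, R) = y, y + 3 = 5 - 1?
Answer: -133848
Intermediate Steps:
y = 1 (y = -3 + (5 - 1) = -3 + 4 = 1)
l(Q, R) = 1
X = 20 (X = (1*5)*(6 - 2) = 5*4 = 20)
(318 + X)*(-437 + 41) = (318 + 20)*(-437 + 41) = 338*(-396) = -133848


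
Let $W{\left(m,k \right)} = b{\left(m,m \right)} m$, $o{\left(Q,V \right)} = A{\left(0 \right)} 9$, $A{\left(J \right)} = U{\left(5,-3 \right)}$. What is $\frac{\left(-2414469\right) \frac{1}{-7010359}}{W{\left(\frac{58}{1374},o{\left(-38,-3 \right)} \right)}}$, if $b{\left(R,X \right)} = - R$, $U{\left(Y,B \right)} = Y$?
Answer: $- \frac{1139554519461}{5895711919} \approx -193.29$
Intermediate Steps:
$A{\left(J \right)} = 5$
$o{\left(Q,V \right)} = 45$ ($o{\left(Q,V \right)} = 5 \cdot 9 = 45$)
$W{\left(m,k \right)} = - m^{2}$ ($W{\left(m,k \right)} = - m m = - m^{2}$)
$\frac{\left(-2414469\right) \frac{1}{-7010359}}{W{\left(\frac{58}{1374},o{\left(-38,-3 \right)} \right)}} = \frac{\left(-2414469\right) \frac{1}{-7010359}}{\left(-1\right) \left(\frac{58}{1374}\right)^{2}} = \frac{\left(-2414469\right) \left(- \frac{1}{7010359}\right)}{\left(-1\right) \left(58 \cdot \frac{1}{1374}\right)^{2}} = \frac{2414469}{7010359 \left(- \left(\frac{29}{687}\right)^{2}\right)} = \frac{2414469}{7010359 \left(\left(-1\right) \frac{841}{471969}\right)} = \frac{2414469}{7010359 \left(- \frac{841}{471969}\right)} = \frac{2414469}{7010359} \left(- \frac{471969}{841}\right) = - \frac{1139554519461}{5895711919}$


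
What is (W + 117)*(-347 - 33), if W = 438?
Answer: -210900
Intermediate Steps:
(W + 117)*(-347 - 33) = (438 + 117)*(-347 - 33) = 555*(-380) = -210900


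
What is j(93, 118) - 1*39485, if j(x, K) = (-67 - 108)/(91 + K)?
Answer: -8252540/209 ≈ -39486.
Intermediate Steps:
j(x, K) = -175/(91 + K)
j(93, 118) - 1*39485 = -175/(91 + 118) - 1*39485 = -175/209 - 39485 = -8252540/209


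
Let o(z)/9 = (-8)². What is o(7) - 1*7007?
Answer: -6431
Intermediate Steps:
o(z) = 576 (o(z) = 9*(-8)² = 9*64 = 576)
o(7) - 1*7007 = 576 - 1*7007 = 576 - 7007 = -6431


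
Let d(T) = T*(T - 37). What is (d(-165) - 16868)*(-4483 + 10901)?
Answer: 105653116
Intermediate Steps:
d(T) = T*(-37 + T)
(d(-165) - 16868)*(-4483 + 10901) = (-165*(-37 - 165) - 16868)*(-4483 + 10901) = (-165*(-202) - 16868)*6418 = (33330 - 16868)*6418 = 16462*6418 = 105653116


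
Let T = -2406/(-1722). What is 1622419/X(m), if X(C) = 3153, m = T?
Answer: 1622419/3153 ≈ 514.56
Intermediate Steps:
T = 401/287 (T = -2406*(-1/1722) = 401/287 ≈ 1.3972)
m = 401/287 ≈ 1.3972
1622419/X(m) = 1622419/3153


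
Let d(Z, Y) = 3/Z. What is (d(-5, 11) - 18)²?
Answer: 8649/25 ≈ 345.96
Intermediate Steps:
(d(-5, 11) - 18)² = (3/(-5) - 18)² = (3*(-⅕) - 18)² = (-⅗ - 18)² = (-93/5)² = 8649/25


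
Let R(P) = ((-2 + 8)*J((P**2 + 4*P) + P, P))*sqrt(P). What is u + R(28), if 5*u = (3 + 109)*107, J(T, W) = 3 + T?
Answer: 11984/5 + 11124*sqrt(7) ≈ 31828.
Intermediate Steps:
u = 11984/5 (u = ((3 + 109)*107)/5 = (112*107)/5 = (1/5)*11984 = 11984/5 ≈ 2396.8)
R(P) = sqrt(P)*(18 + 6*P**2 + 30*P) (R(P) = ((-2 + 8)*(3 + ((P**2 + 4*P) + P)))*sqrt(P) = (6*(3 + (P**2 + 5*P)))*sqrt(P) = (6*(3 + P**2 + 5*P))*sqrt(P) = (18 + 6*P**2 + 30*P)*sqrt(P) = sqrt(P)*(18 + 6*P**2 + 30*P))
u + R(28) = 11984/5 + 6*sqrt(28)*(3 + 28*(5 + 28)) = 11984/5 + 6*(2*sqrt(7))*(3 + 28*33) = 11984/5 + 6*(2*sqrt(7))*(3 + 924) = 11984/5 + 6*(2*sqrt(7))*927 = 11984/5 + 11124*sqrt(7)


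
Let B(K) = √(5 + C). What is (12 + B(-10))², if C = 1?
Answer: (12 + √6)² ≈ 208.79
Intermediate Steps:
B(K) = √6 (B(K) = √(5 + 1) = √6)
(12 + B(-10))² = (12 + √6)²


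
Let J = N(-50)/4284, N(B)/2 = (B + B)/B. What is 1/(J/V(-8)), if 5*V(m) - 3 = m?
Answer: -1071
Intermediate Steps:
N(B) = 4 (N(B) = 2*((B + B)/B) = 2*((2*B)/B) = 2*2 = 4)
V(m) = ⅗ + m/5
J = 1/1071 (J = 4/4284 = 4*(1/4284) = 1/1071 ≈ 0.00093371)
1/(J/V(-8)) = 1/(1/(1071*(⅗ + (⅕)*(-8)))) = 1/(1/(1071*(⅗ - 8/5))) = 1/((1/1071)/(-1)) = 1/((1/1071)*(-1)) = 1/(-1/1071) = -1071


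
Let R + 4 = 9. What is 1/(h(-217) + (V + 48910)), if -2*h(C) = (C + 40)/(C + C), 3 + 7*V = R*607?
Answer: 868/42829671 ≈ 2.0266e-5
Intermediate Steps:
R = 5 (R = -4 + 9 = 5)
V = 3032/7 (V = -3/7 + (5*607)/7 = -3/7 + (⅐)*3035 = -3/7 + 3035/7 = 3032/7 ≈ 433.14)
h(C) = -(40 + C)/(4*C) (h(C) = -(C + 40)/(2*(C + C)) = -(40 + C)/(2*(2*C)) = -(40 + C)*1/(2*C)/2 = -(40 + C)/(4*C))
1/(h(-217) + (V + 48910)) = 1/((¼)*(-40 - 1*(-217))/(-217) + (3032/7 + 48910)) = 1/((¼)*(-1/217)*(-40 + 217) + 345402/7) = 1/((¼)*(-1/217)*177 + 345402/7) = 1/(-177/868 + 345402/7) = 1/(42829671/868) = 868/42829671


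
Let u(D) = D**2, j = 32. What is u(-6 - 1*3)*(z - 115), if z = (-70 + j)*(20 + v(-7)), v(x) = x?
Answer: -49329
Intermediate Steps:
z = -494 (z = (-70 + 32)*(20 - 7) = -38*13 = -494)
u(-6 - 1*3)*(z - 115) = (-6 - 1*3)**2*(-494 - 115) = (-6 - 3)**2*(-609) = (-9)**2*(-609) = 81*(-609) = -49329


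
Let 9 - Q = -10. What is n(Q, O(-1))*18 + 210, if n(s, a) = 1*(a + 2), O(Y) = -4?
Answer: 174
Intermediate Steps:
Q = 19 (Q = 9 - 1*(-10) = 9 + 10 = 19)
n(s, a) = 2 + a (n(s, a) = 1*(2 + a) = 2 + a)
n(Q, O(-1))*18 + 210 = (2 - 4)*18 + 210 = -2*18 + 210 = -36 + 210 = 174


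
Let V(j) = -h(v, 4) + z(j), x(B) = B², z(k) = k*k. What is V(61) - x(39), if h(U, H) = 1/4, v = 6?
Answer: 8799/4 ≈ 2199.8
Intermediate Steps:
z(k) = k²
h(U, H) = ¼
V(j) = -¼ + j² (V(j) = -1*¼ + j² = -¼ + j²)
V(61) - x(39) = (-¼ + 61²) - 1*39² = (-¼ + 3721) - 1*1521 = 14883/4 - 1521 = 8799/4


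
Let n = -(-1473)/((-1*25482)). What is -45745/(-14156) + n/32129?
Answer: 6241986997637/1931612572628 ≈ 3.2315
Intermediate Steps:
n = -491/8494 (n = -(-1473)/(-25482) = -(-1473)*(-1)/25482 = -1*491/8494 = -491/8494 ≈ -0.057806)
-45745/(-14156) + n/32129 = -45745/(-14156) - 491/8494/32129 = -45745*(-1/14156) - 491/8494*1/32129 = 45745/14156 - 491/272903726 = 6241986997637/1931612572628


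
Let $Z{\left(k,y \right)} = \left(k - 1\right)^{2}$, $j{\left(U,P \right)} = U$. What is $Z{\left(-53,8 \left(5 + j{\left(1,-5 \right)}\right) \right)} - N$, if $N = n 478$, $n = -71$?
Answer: $36854$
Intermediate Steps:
$Z{\left(k,y \right)} = \left(-1 + k\right)^{2}$
$N = -33938$ ($N = \left(-71\right) 478 = -33938$)
$Z{\left(-53,8 \left(5 + j{\left(1,-5 \right)}\right) \right)} - N = \left(-1 - 53\right)^{2} - -33938 = \left(-54\right)^{2} + 33938 = 2916 + 33938 = 36854$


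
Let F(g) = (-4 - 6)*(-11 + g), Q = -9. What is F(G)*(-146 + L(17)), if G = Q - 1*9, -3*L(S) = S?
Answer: -131950/3 ≈ -43983.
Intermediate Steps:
L(S) = -S/3
G = -18 (G = -9 - 1*9 = -9 - 9 = -18)
F(g) = 110 - 10*g (F(g) = -10*(-11 + g) = 110 - 10*g)
F(G)*(-146 + L(17)) = (110 - 10*(-18))*(-146 - ⅓*17) = (110 + 180)*(-146 - 17/3) = 290*(-455/3) = -131950/3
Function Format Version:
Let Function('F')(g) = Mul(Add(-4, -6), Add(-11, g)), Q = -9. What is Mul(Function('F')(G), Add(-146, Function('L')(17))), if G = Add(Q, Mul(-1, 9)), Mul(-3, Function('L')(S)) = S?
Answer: Rational(-131950, 3) ≈ -43983.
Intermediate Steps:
Function('L')(S) = Mul(Rational(-1, 3), S)
G = -18 (G = Add(-9, Mul(-1, 9)) = Add(-9, -9) = -18)
Function('F')(g) = Add(110, Mul(-10, g)) (Function('F')(g) = Mul(-10, Add(-11, g)) = Add(110, Mul(-10, g)))
Mul(Function('F')(G), Add(-146, Function('L')(17))) = Mul(Add(110, Mul(-10, -18)), Add(-146, Mul(Rational(-1, 3), 17))) = Mul(Add(110, 180), Add(-146, Rational(-17, 3))) = Mul(290, Rational(-455, 3)) = Rational(-131950, 3)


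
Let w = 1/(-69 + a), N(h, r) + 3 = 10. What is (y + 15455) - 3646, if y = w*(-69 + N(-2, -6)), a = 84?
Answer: 177073/15 ≈ 11805.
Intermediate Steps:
N(h, r) = 7 (N(h, r) = -3 + 10 = 7)
w = 1/15 (w = 1/(-69 + 84) = 1/15 ≈ 0.066667)
y = -62/15 (y = (-69 + 7)/15 = (1/15)*(-62) = -62/15 ≈ -4.1333)
(y + 15455) - 3646 = (-62/15 + 15455) - 3646 = 231763/15 - 3646 = 177073/15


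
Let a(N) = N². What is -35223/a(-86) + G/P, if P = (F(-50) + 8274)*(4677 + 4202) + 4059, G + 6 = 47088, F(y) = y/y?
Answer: -80867492730/16982552827 ≈ -4.7618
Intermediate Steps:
F(y) = 1
G = 47082 (G = -6 + 47088 = 47082)
P = 73477784 (P = (1 + 8274)*(4677 + 4202) + 4059 = 8275*8879 + 4059 = 73473725 + 4059 = 73477784)
-35223/a(-86) + G/P = -35223/((-86)²) + 47082/73477784 = -35223/7396 + 47082*(1/73477784) = -35223*1/7396 + 23541/36738892 = -35223/7396 + 23541/36738892 = -80867492730/16982552827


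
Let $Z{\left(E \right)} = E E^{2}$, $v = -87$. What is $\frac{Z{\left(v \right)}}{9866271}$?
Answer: $- \frac{219501}{3288757} \approx -0.066743$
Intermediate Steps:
$Z{\left(E \right)} = E^{3}$
$\frac{Z{\left(v \right)}}{9866271} = \frac{\left(-87\right)^{3}}{9866271} = \left(-658503\right) \frac{1}{9866271} = - \frac{219501}{3288757}$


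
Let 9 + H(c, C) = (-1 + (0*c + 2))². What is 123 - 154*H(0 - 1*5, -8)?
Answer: 1355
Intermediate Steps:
H(c, C) = -8 (H(c, C) = -9 + (-1 + (0*c + 2))² = -9 + (-1 + (0 + 2))² = -9 + (-1 + 2)² = -9 + 1² = -9 + 1 = -8)
123 - 154*H(0 - 1*5, -8) = 123 - 154*(-8) = 123 + 1232 = 1355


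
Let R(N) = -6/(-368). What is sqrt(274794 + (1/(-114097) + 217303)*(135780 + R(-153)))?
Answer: sqrt(812773878637011191782071)/5248462 ≈ 1.7177e+5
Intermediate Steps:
R(N) = 3/184 (R(N) = -6*(-1/368) = 3/184)
sqrt(274794 + (1/(-114097) + 217303)*(135780 + R(-153))) = sqrt(274794 + (1/(-114097) + 217303)*(135780 + 3/184)) = sqrt(274794 + (-1/114097 + 217303)*(24983523/184)) = sqrt(274794 + (24793620390/114097)*(24983523/184)) = sqrt(274794 + 309715992633416985/10496924) = sqrt(309718877125150641/10496924) = sqrt(812773878637011191782071)/5248462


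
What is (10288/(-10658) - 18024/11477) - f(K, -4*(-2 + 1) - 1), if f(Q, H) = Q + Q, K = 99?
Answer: -12264952318/61160933 ≈ -200.54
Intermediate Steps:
f(Q, H) = 2*Q
(10288/(-10658) - 18024/11477) - f(K, -4*(-2 + 1) - 1) = (10288/(-10658) - 18024/11477) - 2*99 = (10288*(-1/10658) - 18024*1/11477) - 1*198 = (-5144/5329 - 18024/11477) - 198 = -155087584/61160933 - 198 = -12264952318/61160933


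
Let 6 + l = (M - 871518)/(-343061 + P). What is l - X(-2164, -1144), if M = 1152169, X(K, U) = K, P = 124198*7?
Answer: 1136090001/526325 ≈ 2158.5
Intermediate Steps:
P = 869386
l = -2877299/526325 (l = -6 + (1152169 - 871518)/(-343061 + 869386) = -6 + 280651/526325 = -2877299/526325 ≈ -5.4668)
l - X(-2164, -1144) = -2877299/526325 - 1*(-2164) = -2877299/526325 + 2164 = 1136090001/526325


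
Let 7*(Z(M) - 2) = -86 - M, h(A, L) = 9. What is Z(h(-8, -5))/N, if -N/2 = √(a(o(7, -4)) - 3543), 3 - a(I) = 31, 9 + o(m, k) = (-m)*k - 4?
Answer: -81*I*√3571/49994 ≈ -0.096819*I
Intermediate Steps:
o(m, k) = -13 - k*m (o(m, k) = -9 + ((-m)*k - 4) = -9 + (-k*m - 4) = -9 + (-4 - k*m) = -13 - k*m)
a(I) = -28 (a(I) = 3 - 1*31 = 3 - 31 = -28)
Z(M) = -72/7 - M/7 (Z(M) = 2 + (-86 - M)/7 = 2 + (-86/7 - M/7) = -72/7 - M/7)
N = -2*I*√3571 (N = -2*√(-28 - 3543) = -2*I*√3571 ≈ -119.52*I)
Z(h(-8, -5))/N = (-72/7 - ⅐*9)/((-2*I*√3571)) = (-72/7 - 9/7)*(I*√3571/7142) = -81*I*√3571/49994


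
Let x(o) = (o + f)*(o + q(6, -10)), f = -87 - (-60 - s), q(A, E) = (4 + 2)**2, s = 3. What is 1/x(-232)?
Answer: 1/50176 ≈ 1.9930e-5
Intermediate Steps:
q(A, E) = 36 (q(A, E) = 6**2 = 36)
f = -24 (f = -87 - (-60 - 1*3) = -87 - (-60 - 3) = -87 - 1*(-63) = -87 + 63 = -24)
x(o) = (-24 + o)*(36 + o) (x(o) = (o - 24)*(o + 36) = (-24 + o)*(36 + o))
1/x(-232) = 1/(-864 + (-232)**2 + 12*(-232)) = 1/(-864 + 53824 - 2784) = 1/50176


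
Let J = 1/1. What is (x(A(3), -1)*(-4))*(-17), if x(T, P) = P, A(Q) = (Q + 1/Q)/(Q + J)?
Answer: -68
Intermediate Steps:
J = 1 (J = 1*1 = 1)
A(Q) = (Q + 1/Q)/(1 + Q) (A(Q) = (Q + 1/Q)/(Q + 1) = (Q + 1/Q)/(1 + Q))
(x(A(3), -1)*(-4))*(-17) = -1*(-4)*(-17) = 4*(-17) = -68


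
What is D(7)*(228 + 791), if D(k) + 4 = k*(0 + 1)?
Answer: 3057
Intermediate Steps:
D(k) = -4 + k (D(k) = -4 + k*(0 + 1) = -4 + k*1 = -4 + k)
D(7)*(228 + 791) = (-4 + 7)*(228 + 791) = 3*1019 = 3057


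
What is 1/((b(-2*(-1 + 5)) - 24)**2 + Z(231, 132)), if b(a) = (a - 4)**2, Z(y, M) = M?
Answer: 1/14532 ≈ 6.8814e-5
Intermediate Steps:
b(a) = (-4 + a)**2
1/((b(-2*(-1 + 5)) - 24)**2 + Z(231, 132)) = 1/(((-4 - 2*(-1 + 5))**2 - 24)**2 + 132) = 1/(((-4 - 2*4)**2 - 24)**2 + 132) = 1/(((-4 - 8)**2 - 24)**2 + 132) = 1/(((-12)**2 - 24)**2 + 132) = 1/((144 - 24)**2 + 132) = 1/(120**2 + 132) = 1/(14400 + 132) = 1/14532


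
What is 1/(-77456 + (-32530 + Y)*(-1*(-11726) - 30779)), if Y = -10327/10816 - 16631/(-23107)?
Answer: 249925312/154883992374296737 ≈ 1.6136e-9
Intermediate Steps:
Y = -58745093/249925312 (Y = -10327*1/10816 - 16631*(-1/23107) = -10327/10816 + 16631/23107 = -58745093/249925312 ≈ -0.23505)
1/(-77456 + (-32530 + Y)*(-1*(-11726) - 30779)) = 1/(-77456 + (-32530 - 58745093/249925312)*(-1*(-11726) - 30779)) = 1/(-77456 - 8130129144453*(11726 - 30779)/249925312) = 1/(-77456 - 8130129144453/249925312*(-19053)) = 1/(-77456 + 154903350589263009/249925312) = 1/(154883992374296737/249925312) = 249925312/154883992374296737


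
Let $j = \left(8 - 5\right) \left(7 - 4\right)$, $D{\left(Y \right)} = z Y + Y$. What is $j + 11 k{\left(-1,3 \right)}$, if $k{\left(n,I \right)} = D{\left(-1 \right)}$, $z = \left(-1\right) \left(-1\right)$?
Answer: $-13$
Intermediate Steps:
$z = 1$
$D{\left(Y \right)} = 2 Y$ ($D{\left(Y \right)} = 1 Y + Y = Y + Y = 2 Y$)
$j = 9$ ($j = 3 \cdot 3 = 9$)
$k{\left(n,I \right)} = -2$ ($k{\left(n,I \right)} = 2 \left(-1\right) = -2$)
$j + 11 k{\left(-1,3 \right)} = 9 + 11 \left(-2\right) = 9 - 22 = -13$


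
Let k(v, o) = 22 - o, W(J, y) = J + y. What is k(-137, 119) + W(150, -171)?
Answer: -118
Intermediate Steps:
k(-137, 119) + W(150, -171) = (22 - 1*119) + (150 - 171) = (22 - 119) - 21 = -97 - 21 = -118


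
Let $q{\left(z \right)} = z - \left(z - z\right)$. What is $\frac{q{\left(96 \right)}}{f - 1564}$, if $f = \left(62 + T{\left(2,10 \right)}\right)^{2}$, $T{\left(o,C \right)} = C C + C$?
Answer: $\frac{8}{2335} \approx 0.0034261$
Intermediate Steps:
$q{\left(z \right)} = z$ ($q{\left(z \right)} = z - 0 = z + 0 = z$)
$T{\left(o,C \right)} = C + C^{2}$ ($T{\left(o,C \right)} = C^{2} + C = C + C^{2}$)
$f = 29584$ ($f = \left(62 + 10 \left(1 + 10\right)\right)^{2} = \left(62 + 10 \cdot 11\right)^{2} = \left(62 + 110\right)^{2} = 172^{2} = 29584$)
$\frac{q{\left(96 \right)}}{f - 1564} = \frac{96}{29584 - 1564} = \frac{96}{28020} = 96 \cdot \frac{1}{28020} = \frac{8}{2335}$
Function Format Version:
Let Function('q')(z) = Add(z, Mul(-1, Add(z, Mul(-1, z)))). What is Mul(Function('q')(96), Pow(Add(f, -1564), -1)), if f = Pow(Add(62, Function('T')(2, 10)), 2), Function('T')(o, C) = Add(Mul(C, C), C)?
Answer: Rational(8, 2335) ≈ 0.0034261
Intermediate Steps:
Function('q')(z) = z (Function('q')(z) = Add(z, Mul(-1, 0)) = Add(z, 0) = z)
Function('T')(o, C) = Add(C, Pow(C, 2)) (Function('T')(o, C) = Add(Pow(C, 2), C) = Add(C, Pow(C, 2)))
f = 29584 (f = Pow(Add(62, Mul(10, Add(1, 10))), 2) = Pow(Add(62, Mul(10, 11)), 2) = Pow(Add(62, 110), 2) = Pow(172, 2) = 29584)
Mul(Function('q')(96), Pow(Add(f, -1564), -1)) = Mul(96, Pow(Add(29584, -1564), -1)) = Mul(96, Pow(28020, -1)) = Mul(96, Rational(1, 28020)) = Rational(8, 2335)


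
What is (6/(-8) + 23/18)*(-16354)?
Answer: -155363/18 ≈ -8631.3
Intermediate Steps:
(6/(-8) + 23/18)*(-16354) = (6*(-⅛) + 23*(1/18))*(-16354) = (-¾ + 23/18)*(-16354) = (19/36)*(-16354) = -155363/18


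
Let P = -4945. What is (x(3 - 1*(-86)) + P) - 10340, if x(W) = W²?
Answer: -7364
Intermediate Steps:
(x(3 - 1*(-86)) + P) - 10340 = ((3 - 1*(-86))² - 4945) - 10340 = ((3 + 86)² - 4945) - 10340 = (89² - 4945) - 10340 = (7921 - 4945) - 10340 = 2976 - 10340 = -7364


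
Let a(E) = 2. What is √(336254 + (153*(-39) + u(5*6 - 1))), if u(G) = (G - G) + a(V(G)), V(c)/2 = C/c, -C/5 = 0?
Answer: √330289 ≈ 574.71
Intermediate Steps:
C = 0 (C = -5*0 = 0)
V(c) = 0 (V(c) = 2*(0/c) = 2*0 = 0)
u(G) = 2 (u(G) = (G - G) + 2 = 0 + 2 = 2)
√(336254 + (153*(-39) + u(5*6 - 1))) = √(336254 + (153*(-39) + 2)) = √(336254 + (-5967 + 2)) = √(336254 - 5965) = √330289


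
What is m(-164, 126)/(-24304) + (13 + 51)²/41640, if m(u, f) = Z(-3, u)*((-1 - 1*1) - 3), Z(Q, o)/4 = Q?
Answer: 3032837/31625580 ≈ 0.095898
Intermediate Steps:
Z(Q, o) = 4*Q
m(u, f) = 60 (m(u, f) = (4*(-3))*((-1 - 1*1) - 3) = -12*((-1 - 1) - 3) = -12*(-2 - 3) = -12*(-5) = 60)
m(-164, 126)/(-24304) + (13 + 51)²/41640 = 60/(-24304) + (13 + 51)²/41640 = 60*(-1/24304) + 64²*(1/41640) = -15/6076 + 4096*(1/41640) = -15/6076 + 512/5205 = 3032837/31625580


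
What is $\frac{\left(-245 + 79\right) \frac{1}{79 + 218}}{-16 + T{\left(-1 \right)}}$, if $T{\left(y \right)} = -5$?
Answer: $\frac{166}{6237} \approx 0.026615$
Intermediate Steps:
$\frac{\left(-245 + 79\right) \frac{1}{79 + 218}}{-16 + T{\left(-1 \right)}} = \frac{\left(-245 + 79\right) \frac{1}{79 + 218}}{-16 - 5} = \frac{\left(-166\right) \frac{1}{297}}{-21} = - \frac{\left(-166\right) \frac{1}{297}}{21} = \left(- \frac{1}{21}\right) \left(- \frac{166}{297}\right) = \frac{166}{6237}$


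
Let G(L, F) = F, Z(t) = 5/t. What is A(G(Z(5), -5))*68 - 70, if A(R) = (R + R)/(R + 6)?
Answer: -750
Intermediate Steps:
A(R) = 2*R/(6 + R) (A(R) = (2*R)/(6 + R) = 2*R/(6 + R))
A(G(Z(5), -5))*68 - 70 = (2*(-5)/(6 - 5))*68 - 70 = (2*(-5)/1)*68 - 70 = (2*(-5)*1)*68 - 70 = -10*68 - 70 = -680 - 70 = -750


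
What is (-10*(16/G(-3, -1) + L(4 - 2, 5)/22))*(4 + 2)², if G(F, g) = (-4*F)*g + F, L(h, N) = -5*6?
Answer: 9624/11 ≈ 874.91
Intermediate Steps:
L(h, N) = -30
G(F, g) = F - 4*F*g (G(F, g) = -4*F*g + F = F - 4*F*g)
(-10*(16/G(-3, -1) + L(4 - 2, 5)/22))*(4 + 2)² = (-10*(16/((-3*(1 - 4*(-1)))) - 30/22))*(4 + 2)² = -10*(16/((-3*(1 + 4))) - 30*1/22)*6² = -10*(16/((-3*5)) - 15/11)*36 = -10*(16/(-15) - 15/11)*36 = -10*(16*(-1/15) - 15/11)*36 = -10*(-16/15 - 15/11)*36 = -10*(-401/165)*36 = (802/33)*36 = 9624/11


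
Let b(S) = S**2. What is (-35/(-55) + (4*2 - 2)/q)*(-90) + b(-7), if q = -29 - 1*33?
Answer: 149/341 ≈ 0.43695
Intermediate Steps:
q = -62 (q = -29 - 33 = -62)
(-35/(-55) + (4*2 - 2)/q)*(-90) + b(-7) = (-35/(-55) + (4*2 - 2)/(-62))*(-90) + (-7)**2 = (-35*(-1/55) + (8 - 2)*(-1/62))*(-90) + 49 = (7/11 + 6*(-1/62))*(-90) + 49 = (7/11 - 3/31)*(-90) + 49 = (184/341)*(-90) + 49 = -16560/341 + 49 = 149/341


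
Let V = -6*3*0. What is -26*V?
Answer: 0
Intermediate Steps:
V = 0 (V = -18*0 = 0)
-26*V = -26*0 = 0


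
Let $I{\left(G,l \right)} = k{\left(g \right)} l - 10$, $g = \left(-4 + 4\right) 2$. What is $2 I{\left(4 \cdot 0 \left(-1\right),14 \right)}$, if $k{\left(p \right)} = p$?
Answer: $-20$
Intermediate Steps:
$g = 0$ ($g = 0 \cdot 2 = 0$)
$I{\left(G,l \right)} = -10$ ($I{\left(G,l \right)} = 0 l - 10 = 0 - 10 = -10$)
$2 I{\left(4 \cdot 0 \left(-1\right),14 \right)} = 2 \left(-10\right) = -20$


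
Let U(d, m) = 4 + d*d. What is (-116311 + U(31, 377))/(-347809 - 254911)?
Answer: 57673/301360 ≈ 0.19138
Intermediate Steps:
U(d, m) = 4 + d²
(-116311 + U(31, 377))/(-347809 - 254911) = (-116311 + (4 + 31²))/(-347809 - 254911) = (-116311 + (4 + 961))/(-602720) = (-116311 + 965)*(-1/602720) = -115346*(-1/602720) = 57673/301360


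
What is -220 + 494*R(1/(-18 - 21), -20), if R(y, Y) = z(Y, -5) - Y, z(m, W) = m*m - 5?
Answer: 204790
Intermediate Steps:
z(m, W) = -5 + m² (z(m, W) = m² - 5 = -5 + m²)
R(y, Y) = -5 + Y² - Y (R(y, Y) = (-5 + Y²) - Y = -5 + Y² - Y)
-220 + 494*R(1/(-18 - 21), -20) = -220 + 494*(-5 + (-20)² - 1*(-20)) = -220 + 494*(-5 + 400 + 20) = -220 + 494*415 = -220 + 205010 = 204790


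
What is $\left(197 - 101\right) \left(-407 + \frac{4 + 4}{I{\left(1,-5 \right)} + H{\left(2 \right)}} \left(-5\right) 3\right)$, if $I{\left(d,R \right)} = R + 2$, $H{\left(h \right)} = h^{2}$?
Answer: $-50592$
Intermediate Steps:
$I{\left(d,R \right)} = 2 + R$
$\left(197 - 101\right) \left(-407 + \frac{4 + 4}{I{\left(1,-5 \right)} + H{\left(2 \right)}} \left(-5\right) 3\right) = \left(197 - 101\right) \left(-407 + \frac{4 + 4}{\left(2 - 5\right) + 2^{2}} \left(-5\right) 3\right) = 96 \left(-407 + \frac{8}{-3 + 4} \left(-5\right) 3\right) = 96 \left(-407 + \frac{8}{1} \left(-5\right) 3\right) = 96 \left(-407 + 8 \cdot 1 \left(-5\right) 3\right) = 96 \left(-407 + 8 \left(-5\right) 3\right) = 96 \left(-407 - 120\right) = 96 \left(-527\right) = -50592$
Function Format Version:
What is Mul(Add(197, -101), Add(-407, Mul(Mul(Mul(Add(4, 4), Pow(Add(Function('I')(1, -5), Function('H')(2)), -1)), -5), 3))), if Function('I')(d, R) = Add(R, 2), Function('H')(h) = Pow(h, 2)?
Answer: -50592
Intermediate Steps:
Function('I')(d, R) = Add(2, R)
Mul(Add(197, -101), Add(-407, Mul(Mul(Mul(Add(4, 4), Pow(Add(Function('I')(1, -5), Function('H')(2)), -1)), -5), 3))) = Mul(Add(197, -101), Add(-407, Mul(Mul(Mul(Add(4, 4), Pow(Add(Add(2, -5), Pow(2, 2)), -1)), -5), 3))) = Mul(96, Add(-407, Mul(Mul(Mul(8, Pow(Add(-3, 4), -1)), -5), 3))) = Mul(96, Add(-407, Mul(Mul(Mul(8, Pow(1, -1)), -5), 3))) = Mul(96, Add(-407, Mul(Mul(Mul(8, 1), -5), 3))) = Mul(96, Add(-407, Mul(Mul(8, -5), 3))) = Mul(96, Add(-407, Mul(-40, 3))) = Mul(96, Add(-407, -120)) = Mul(96, -527) = -50592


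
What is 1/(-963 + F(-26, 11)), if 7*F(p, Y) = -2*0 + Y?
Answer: -7/6730 ≈ -0.0010401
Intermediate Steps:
F(p, Y) = Y/7 (F(p, Y) = (-2*0 + Y)/7 = (0 + Y)/7 = Y/7)
1/(-963 + F(-26, 11)) = 1/(-963 + (1/7)*11) = 1/(-963 + 11/7) = 1/(-6730/7) = -7/6730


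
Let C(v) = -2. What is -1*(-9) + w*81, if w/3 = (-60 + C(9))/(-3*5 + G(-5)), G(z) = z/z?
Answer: 7596/7 ≈ 1085.1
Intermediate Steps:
G(z) = 1
w = 93/7 (w = 3*((-60 - 2)/(-3*5 + 1)) = 3*(-62/(-15 + 1)) = 3*(-62/(-14)) = 3*(-62*(-1/14)) = 3*(31/7) = 93/7 ≈ 13.286)
-1*(-9) + w*81 = -1*(-9) + (93/7)*81 = 9 + 7533/7 = 7596/7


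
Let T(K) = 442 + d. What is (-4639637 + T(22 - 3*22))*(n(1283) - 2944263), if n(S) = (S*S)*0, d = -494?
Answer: 13660464654207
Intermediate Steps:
T(K) = -52 (T(K) = 442 - 494 = -52)
n(S) = 0 (n(S) = S²*0 = 0)
(-4639637 + T(22 - 3*22))*(n(1283) - 2944263) = (-4639637 - 52)*(0 - 2944263) = -4639689*(-2944263) = 13660464654207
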